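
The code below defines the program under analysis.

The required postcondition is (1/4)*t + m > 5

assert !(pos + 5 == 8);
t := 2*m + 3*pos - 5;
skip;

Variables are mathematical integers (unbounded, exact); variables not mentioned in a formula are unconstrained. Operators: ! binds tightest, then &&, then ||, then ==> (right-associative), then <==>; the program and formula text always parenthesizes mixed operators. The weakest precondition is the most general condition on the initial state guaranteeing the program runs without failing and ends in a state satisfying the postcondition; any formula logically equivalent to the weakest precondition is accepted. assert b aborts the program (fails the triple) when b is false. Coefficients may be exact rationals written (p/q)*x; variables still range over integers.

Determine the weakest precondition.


Working backward. After the program, the postcondition (1/4)*t + m > 5 must hold; in canonical form it is m + (1/4)*t > 5.
Before skip: m + (1/4)*t > 5
Before t := 2*m + 3*pos - 5: (3/2)*m + (3/4)*pos > 25/4
Before assert !(pos + 5 == 8): (!(pos == 3)) && (3/2)*m + (3/4)*pos > 25/4
Answer: WP = (!(pos == 3)) && (3/2)*m + (3/4)*pos > 25/4


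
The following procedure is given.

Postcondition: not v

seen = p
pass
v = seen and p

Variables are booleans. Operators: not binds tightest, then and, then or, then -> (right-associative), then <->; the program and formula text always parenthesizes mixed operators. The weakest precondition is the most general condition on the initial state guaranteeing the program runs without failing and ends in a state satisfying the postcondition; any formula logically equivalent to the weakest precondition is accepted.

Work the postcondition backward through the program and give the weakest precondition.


Working backward. After the program, not v must hold.
Before v := seen and p: not (seen and p)
Before skip: not (seen and p)
Before seen := p: not p
Answer: WP = not p


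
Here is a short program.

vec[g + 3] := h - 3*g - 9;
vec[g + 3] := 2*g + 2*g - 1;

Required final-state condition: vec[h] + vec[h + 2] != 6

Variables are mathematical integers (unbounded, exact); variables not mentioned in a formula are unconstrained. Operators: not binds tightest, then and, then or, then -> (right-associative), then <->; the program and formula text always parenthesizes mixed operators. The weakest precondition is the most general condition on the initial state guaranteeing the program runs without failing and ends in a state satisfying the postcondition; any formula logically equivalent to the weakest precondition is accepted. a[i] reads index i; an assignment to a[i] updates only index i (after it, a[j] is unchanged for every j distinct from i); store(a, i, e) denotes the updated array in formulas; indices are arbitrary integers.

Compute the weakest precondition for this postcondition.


Working backward. After the program, the postcondition vec[h] + vec[h + 2] != 6 must hold; in canonical form it is vec[h + 2] + vec[h] != 6.
Before vec[g + 3] := 2*g + 2*g - 1: store(vec, g + 3, 4*g - 1)[h + 2] + store(vec, g + 3, 4*g - 1)[h] != 6
Before vec[g + 3] := h - 3*g - 9: store(store(vec, g + 3, -3*g + h - 9), g + 3, 4*g - 1)[h + 2] + store(store(vec, g + 3, -3*g + h - 9), g + 3, 4*g - 1)[h] != 6
Answer: WP = store(store(vec, g + 3, -3*g + h - 9), g + 3, 4*g - 1)[h + 2] + store(store(vec, g + 3, -3*g + h - 9), g + 3, 4*g - 1)[h] != 6


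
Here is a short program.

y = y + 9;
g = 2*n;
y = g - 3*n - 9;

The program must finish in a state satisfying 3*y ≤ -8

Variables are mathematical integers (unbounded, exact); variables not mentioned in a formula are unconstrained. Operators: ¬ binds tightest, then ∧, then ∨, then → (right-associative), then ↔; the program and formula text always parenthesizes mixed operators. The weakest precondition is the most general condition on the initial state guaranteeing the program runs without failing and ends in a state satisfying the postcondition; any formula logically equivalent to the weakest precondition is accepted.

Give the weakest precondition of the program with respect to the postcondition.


Working backward. After the program, 3*y ≤ -8 must hold.
Before y := g - 3*n - 9: 3*g ≤ 9*n + 19
Before g := 2*n: 3*n ≥ -19
Before y := y + 9: 3*n ≥ -19
Answer: WP = 3*n ≥ -19


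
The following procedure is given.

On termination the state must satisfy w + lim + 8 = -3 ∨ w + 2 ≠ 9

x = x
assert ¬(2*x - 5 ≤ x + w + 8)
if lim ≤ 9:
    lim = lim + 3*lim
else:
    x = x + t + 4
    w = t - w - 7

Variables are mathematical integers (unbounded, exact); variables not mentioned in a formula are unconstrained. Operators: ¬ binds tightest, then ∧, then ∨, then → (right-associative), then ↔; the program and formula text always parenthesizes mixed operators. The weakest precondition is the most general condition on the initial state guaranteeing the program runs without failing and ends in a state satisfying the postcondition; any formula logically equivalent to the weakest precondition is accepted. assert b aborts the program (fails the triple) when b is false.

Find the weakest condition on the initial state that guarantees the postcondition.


Working backward. After the program, the postcondition w + lim + 8 = -3 ∨ w + 2 ≠ 9 must hold; in canonical form it is lim + w = -11 ∨ w ≠ 7.
Then branch requires 4*lim + w = -11 ∨ w ≠ 7; else branch requires lim + t = w - 4 ∨ t ≠ w + 14.
Before the if: (lim ≤ 9 → (4*lim + w = -11 ∨ w ≠ 7)) ∧ ((¬(lim ≤ 9)) → (lim + t = w - 4 ∨ t ≠ w + 14))
Before assert ¬(2*x - 5 ≤ x + w + 8): (¬(x ≤ w + 13)) ∧ (lim ≤ 9 → (4*lim + w = -11 ∨ w ≠ 7)) ∧ ((¬(lim ≤ 9)) → (lim + t = w - 4 ∨ t ≠ w + 14))
Before x := x: (¬(x ≤ w + 13)) ∧ (lim ≤ 9 → (4*lim + w = -11 ∨ w ≠ 7)) ∧ ((¬(lim ≤ 9)) → (lim + t = w - 4 ∨ t ≠ w + 14))
Answer: WP = (¬(x ≤ w + 13)) ∧ (lim ≤ 9 → (4*lim + w = -11 ∨ w ≠ 7)) ∧ ((¬(lim ≤ 9)) → (lim + t = w - 4 ∨ t ≠ w + 14))


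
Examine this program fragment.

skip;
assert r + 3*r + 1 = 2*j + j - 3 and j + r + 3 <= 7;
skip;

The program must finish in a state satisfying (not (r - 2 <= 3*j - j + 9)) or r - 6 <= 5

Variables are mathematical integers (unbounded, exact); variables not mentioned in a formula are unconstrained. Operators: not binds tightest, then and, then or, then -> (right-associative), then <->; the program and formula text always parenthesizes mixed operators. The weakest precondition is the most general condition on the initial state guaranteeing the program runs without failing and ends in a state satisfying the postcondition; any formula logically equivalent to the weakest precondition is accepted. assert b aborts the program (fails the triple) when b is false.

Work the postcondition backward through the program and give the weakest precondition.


Working backward. After the program, the postcondition (not (r - 2 <= 3*j - j + 9)) or r - 6 <= 5 must hold; in canonical form it is (not (r <= 2*j + 11)) or r <= 11.
Before skip: (not (r <= 2*j + 11)) or r <= 11
Before assert r + 3*r + 1 = 2*j + j - 3 and j + r + 3 <= 7: 4*r = 3*j - 4 and j + r <= 4 and ((not (r <= 2*j + 11)) or r <= 11)
Before skip: 4*r = 3*j - 4 and j + r <= 4 and ((not (r <= 2*j + 11)) or r <= 11)
Answer: WP = 4*r = 3*j - 4 and j + r <= 4 and ((not (r <= 2*j + 11)) or r <= 11)


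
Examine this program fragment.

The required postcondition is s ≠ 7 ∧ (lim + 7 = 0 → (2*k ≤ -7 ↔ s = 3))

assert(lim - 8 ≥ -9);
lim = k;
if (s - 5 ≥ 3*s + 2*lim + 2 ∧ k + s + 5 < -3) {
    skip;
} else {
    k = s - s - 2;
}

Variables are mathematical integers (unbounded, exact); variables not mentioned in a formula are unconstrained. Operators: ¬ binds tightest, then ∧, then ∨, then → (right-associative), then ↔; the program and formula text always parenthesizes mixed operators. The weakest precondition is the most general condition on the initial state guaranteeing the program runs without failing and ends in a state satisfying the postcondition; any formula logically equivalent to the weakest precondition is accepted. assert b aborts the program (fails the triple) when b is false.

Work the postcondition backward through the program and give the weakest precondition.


Working backward. After the program, the postcondition s ≠ 7 ∧ (lim + 7 = 0 → (2*k ≤ -7 ↔ s = 3)) must hold; in canonical form it is s ≠ 7 ∧ (lim = -7 → (2*k ≤ -7 ↔ s = 3)).
Then branch requires s ≠ 7 ∧ (lim = -7 → (2*k ≤ -7 ↔ s = 3)); else branch requires s ≠ 7 ∧ (lim = -7 → (¬(s = 3))).
Before the if: ((2*lim + 2*s ≤ -7 ∧ k + s < -8) → (s ≠ 7 ∧ (lim = -7 → (2*k ≤ -7 ↔ s = 3)))) ∧ ((¬(2*lim + 2*s ≤ -7 ∧ k + s < -8)) → (s ≠ 7 ∧ (lim = -7 → (¬(s = 3)))))
Before lim := k: ((2*k + 2*s ≤ -7 ∧ k + s < -8) → (s ≠ 7 ∧ (k = -7 → (2*k ≤ -7 ↔ s = 3)))) ∧ ((¬(2*k + 2*s ≤ -7 ∧ k + s < -8)) → (s ≠ 7 ∧ (k = -7 → (¬(s = 3)))))
Before assert lim - 8 ≥ -9: lim ≥ -1 ∧ ((2*k + 2*s ≤ -7 ∧ k + s < -8) → (s ≠ 7 ∧ (k = -7 → (2*k ≤ -7 ↔ s = 3)))) ∧ ((¬(2*k + 2*s ≤ -7 ∧ k + s < -8)) → (s ≠ 7 ∧ (k = -7 → (¬(s = 3)))))
Answer: WP = lim ≥ -1 ∧ ((2*k + 2*s ≤ -7 ∧ k + s < -8) → (s ≠ 7 ∧ (k = -7 → (2*k ≤ -7 ↔ s = 3)))) ∧ ((¬(2*k + 2*s ≤ -7 ∧ k + s < -8)) → (s ≠ 7 ∧ (k = -7 → (¬(s = 3)))))


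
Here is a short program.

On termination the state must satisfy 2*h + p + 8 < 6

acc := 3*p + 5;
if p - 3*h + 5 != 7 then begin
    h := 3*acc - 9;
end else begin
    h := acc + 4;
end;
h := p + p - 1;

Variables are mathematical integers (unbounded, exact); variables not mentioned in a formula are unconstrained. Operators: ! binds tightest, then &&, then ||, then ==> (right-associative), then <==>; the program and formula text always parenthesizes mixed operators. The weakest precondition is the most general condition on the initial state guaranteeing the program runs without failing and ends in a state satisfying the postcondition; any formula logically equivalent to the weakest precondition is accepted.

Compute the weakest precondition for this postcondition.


Working backward. After the program, the postcondition 2*h + p + 8 < 6 must hold; in canonical form it is 2*h + p < -2.
Before h := p + p - 1: 5*p < 0
Then branch requires 5*p < 0; else branch requires 5*p < 0.
Before the if: (p != 3*h + 2 ==> 5*p < 0) && ((!(p != 3*h + 2)) ==> 5*p < 0)
Before acc := 3*p + 5: (p != 3*h + 2 ==> 5*p < 0) && ((!(p != 3*h + 2)) ==> 5*p < 0)
Answer: WP = (p != 3*h + 2 ==> 5*p < 0) && ((!(p != 3*h + 2)) ==> 5*p < 0)


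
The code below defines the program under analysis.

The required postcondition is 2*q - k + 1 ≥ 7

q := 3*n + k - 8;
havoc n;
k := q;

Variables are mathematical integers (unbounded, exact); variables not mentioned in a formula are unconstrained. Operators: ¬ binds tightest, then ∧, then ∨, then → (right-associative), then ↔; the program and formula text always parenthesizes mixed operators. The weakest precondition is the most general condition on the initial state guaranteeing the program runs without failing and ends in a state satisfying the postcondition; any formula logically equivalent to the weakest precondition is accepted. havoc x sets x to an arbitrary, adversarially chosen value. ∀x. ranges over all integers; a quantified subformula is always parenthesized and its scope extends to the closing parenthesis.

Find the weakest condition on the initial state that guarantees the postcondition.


Working backward. After the program, the postcondition 2*q - k + 1 ≥ 7 must hold; in canonical form it is 2*q ≥ k + 6.
Before k := q: q ≥ 6
Before havoc n: q ≥ 6
Before q := 3*n + k - 8: k + 3*n ≥ 14
Answer: WP = k + 3*n ≥ 14


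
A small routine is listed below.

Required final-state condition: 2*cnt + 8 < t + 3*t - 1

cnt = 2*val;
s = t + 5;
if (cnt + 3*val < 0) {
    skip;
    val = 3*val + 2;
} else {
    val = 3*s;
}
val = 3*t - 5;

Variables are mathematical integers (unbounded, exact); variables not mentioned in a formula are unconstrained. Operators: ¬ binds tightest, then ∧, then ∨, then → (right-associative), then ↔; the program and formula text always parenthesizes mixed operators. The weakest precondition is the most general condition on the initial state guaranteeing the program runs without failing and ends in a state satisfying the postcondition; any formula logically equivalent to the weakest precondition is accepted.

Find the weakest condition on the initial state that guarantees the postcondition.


Working backward. After the program, the postcondition 2*cnt + 8 < t + 3*t - 1 must hold; in canonical form it is 2*cnt < 4*t - 9.
Before val := 3*t - 5: 2*cnt < 4*t - 9
Then branch requires 2*cnt < 4*t - 9; else branch requires 2*cnt < 4*t - 9.
Before the if: (cnt + 3*val < 0 → 2*cnt < 4*t - 9) ∧ ((¬(cnt + 3*val < 0)) → 2*cnt < 4*t - 9)
Before s := t + 5: (cnt + 3*val < 0 → 2*cnt < 4*t - 9) ∧ ((¬(cnt + 3*val < 0)) → 2*cnt < 4*t - 9)
Before cnt := 2*val: (5*val < 0 → 4*val < 4*t - 9) ∧ ((¬(5*val < 0)) → 4*val < 4*t - 9)
Answer: WP = (5*val < 0 → 4*val < 4*t - 9) ∧ ((¬(5*val < 0)) → 4*val < 4*t - 9)


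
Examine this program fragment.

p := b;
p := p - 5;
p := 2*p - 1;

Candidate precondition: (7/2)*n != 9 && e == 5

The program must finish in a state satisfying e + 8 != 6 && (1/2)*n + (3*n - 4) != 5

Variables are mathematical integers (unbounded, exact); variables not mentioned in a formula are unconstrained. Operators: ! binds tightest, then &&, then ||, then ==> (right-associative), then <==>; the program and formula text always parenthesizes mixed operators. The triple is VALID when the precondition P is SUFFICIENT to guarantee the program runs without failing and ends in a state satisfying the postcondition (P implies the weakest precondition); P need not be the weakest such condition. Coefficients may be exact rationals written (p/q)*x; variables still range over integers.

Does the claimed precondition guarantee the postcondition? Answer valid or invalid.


Working backward. After the program, the postcondition e + 8 != 6 && (1/2)*n + (3*n - 4) != 5 must hold; in canonical form it is e != -2 && (7/2)*n != 9.
Before p := 2*p - 1: e != -2 && (7/2)*n != 9
Before p := p - 5: e != -2 && (7/2)*n != 9
Before p := b: e != -2 && (7/2)*n != 9
The weakest precondition is e != -2 && (7/2)*n != 9.
Check whether (7/2)*n != 9 && e == 5 implies it.
Every state satisfying the precondition satisfies the weakest precondition: the implication holds.
Answer: valid


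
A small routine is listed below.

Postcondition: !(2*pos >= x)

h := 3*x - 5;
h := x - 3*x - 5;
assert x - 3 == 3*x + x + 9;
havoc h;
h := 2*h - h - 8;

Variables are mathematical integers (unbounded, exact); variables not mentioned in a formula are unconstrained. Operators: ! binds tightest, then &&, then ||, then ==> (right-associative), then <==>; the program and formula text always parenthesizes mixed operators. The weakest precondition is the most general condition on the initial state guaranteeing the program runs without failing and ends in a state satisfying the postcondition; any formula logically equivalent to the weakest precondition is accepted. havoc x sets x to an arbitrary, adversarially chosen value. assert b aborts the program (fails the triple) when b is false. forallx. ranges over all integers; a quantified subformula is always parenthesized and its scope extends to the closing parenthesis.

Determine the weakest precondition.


Working backward. After the program, !(2*pos >= x) must hold.
Before h := 2*h - h - 8: !(2*pos >= x)
Before havoc h: !(2*pos >= x)
Before assert x - 3 == 3*x + x + 9: 3*x == -12 && (!(2*pos >= x))
Before h := x - 3*x - 5: 3*x == -12 && (!(2*pos >= x))
Before h := 3*x - 5: 3*x == -12 && (!(2*pos >= x))
Answer: WP = 3*x == -12 && (!(2*pos >= x))


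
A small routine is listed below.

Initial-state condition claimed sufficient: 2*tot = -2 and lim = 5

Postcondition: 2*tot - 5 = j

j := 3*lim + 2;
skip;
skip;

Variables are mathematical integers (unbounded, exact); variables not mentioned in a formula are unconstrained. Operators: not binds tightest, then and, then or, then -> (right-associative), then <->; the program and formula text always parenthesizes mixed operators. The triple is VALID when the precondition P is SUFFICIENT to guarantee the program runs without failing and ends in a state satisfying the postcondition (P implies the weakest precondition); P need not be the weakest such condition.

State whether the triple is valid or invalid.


Working backward. After the program, the postcondition 2*tot - 5 = j must hold; in canonical form it is 2*tot = j + 5.
Before skip: 2*tot = j + 5
Before skip: 2*tot = j + 5
Before j := 3*lim + 2: 2*tot = 3*lim + 7
The weakest precondition is 2*tot = 3*lim + 7.
Check whether 2*tot = -2 and lim = 5 implies it.
Countermodel: at the initial state lim = 5, tot = -1, the precondition holds but the weakest precondition fails.
Answer: invalid


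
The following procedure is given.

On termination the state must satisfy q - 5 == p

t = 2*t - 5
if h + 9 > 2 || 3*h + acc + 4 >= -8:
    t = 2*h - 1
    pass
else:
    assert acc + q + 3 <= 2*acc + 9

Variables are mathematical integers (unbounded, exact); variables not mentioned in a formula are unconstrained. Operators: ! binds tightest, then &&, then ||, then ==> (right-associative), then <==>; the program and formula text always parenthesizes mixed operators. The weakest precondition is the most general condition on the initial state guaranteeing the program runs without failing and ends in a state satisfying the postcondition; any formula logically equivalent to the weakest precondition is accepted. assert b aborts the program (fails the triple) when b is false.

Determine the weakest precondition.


Working backward. After the program, the postcondition q - 5 == p must hold; in canonical form it is q == p + 5.
Then branch requires q == p + 5; else branch requires q <= acc + 6 && q == p + 5.
Before the if: ((h > -7 || acc + 3*h >= -12) ==> q == p + 5) && ((!(h > -7 || acc + 3*h >= -12)) ==> (q <= acc + 6 && q == p + 5))
Before t := 2*t - 5: ((h > -7 || acc + 3*h >= -12) ==> q == p + 5) && ((!(h > -7 || acc + 3*h >= -12)) ==> (q <= acc + 6 && q == p + 5))
Answer: WP = ((h > -7 || acc + 3*h >= -12) ==> q == p + 5) && ((!(h > -7 || acc + 3*h >= -12)) ==> (q <= acc + 6 && q == p + 5))


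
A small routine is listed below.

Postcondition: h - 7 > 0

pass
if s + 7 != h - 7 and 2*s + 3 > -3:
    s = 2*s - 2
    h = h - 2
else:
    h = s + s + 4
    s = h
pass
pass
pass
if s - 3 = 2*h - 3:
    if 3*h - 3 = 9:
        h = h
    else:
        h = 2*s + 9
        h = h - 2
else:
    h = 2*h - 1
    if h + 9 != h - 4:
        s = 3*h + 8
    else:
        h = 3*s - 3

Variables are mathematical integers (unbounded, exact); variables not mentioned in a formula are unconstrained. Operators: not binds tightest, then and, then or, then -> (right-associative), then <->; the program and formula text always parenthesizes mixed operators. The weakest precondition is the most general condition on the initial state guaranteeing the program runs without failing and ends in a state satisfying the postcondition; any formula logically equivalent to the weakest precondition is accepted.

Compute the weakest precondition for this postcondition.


Working backward. After the program, the postcondition h - 7 > 0 must hold; in canonical form it is h > 7.
Then branch requires (3*h = 12 -> h > 7) and ((not (3*h = 12)) -> 2*s > 0); else branch requires 2*h > 8.
Before the if: (s = 2*h -> ((3*h = 12 -> h > 7) and ((not (3*h = 12)) -> 2*s > 0))) and ((not (s = 2*h)) -> 2*h > 8)
Before skip: (s = 2*h -> ((3*h = 12 -> h > 7) and ((not (3*h = 12)) -> 2*s > 0))) and ((not (s = 2*h)) -> 2*h > 8)
Before skip: (s = 2*h -> ((3*h = 12 -> h > 7) and ((not (3*h = 12)) -> 2*s > 0))) and ((not (s = 2*h)) -> 2*h > 8)
Before skip: (s = 2*h -> ((3*h = 12 -> h > 7) and ((not (3*h = 12)) -> 2*s > 0))) and ((not (s = 2*h)) -> 2*h > 8)
Then branch requires (2*s = 2*h - 2 -> ((3*h = 18 -> h > 9) and ((not (3*h = 18)) -> 4*s > 4))) and ((not (2*s = 2*h - 2)) -> 2*h > 12); else branch requires (2*s = -4 -> ((6*s = 0 -> 2*s > 3) and ((not (6*s = 0)) -> 4*s > -8))) and ((not (2*s = -4)) -> 4*s > 0).
Before the if: ((s != h - 14 and 2*s > -6) -> ((2*s = 2*h - 2 -> ((3*h = 18 -> h > 9) and ((not (3*h = 18)) -> 4*s > 4))) and ((not (2*s = 2*h - 2)) -> 2*h > 12))) and ((not (s != h - 14 and 2*s > -6)) -> ((2*s = -4 -> ((6*s = 0 -> 2*s > 3) and ((not (6*s = 0)) -> 4*s > -8))) and ((not (2*s = -4)) -> 4*s > 0)))
Before skip: ((s != h - 14 and 2*s > -6) -> ((2*s = 2*h - 2 -> ((3*h = 18 -> h > 9) and ((not (3*h = 18)) -> 4*s > 4))) and ((not (2*s = 2*h - 2)) -> 2*h > 12))) and ((not (s != h - 14 and 2*s > -6)) -> ((2*s = -4 -> ((6*s = 0 -> 2*s > 3) and ((not (6*s = 0)) -> 4*s > -8))) and ((not (2*s = -4)) -> 4*s > 0)))
Answer: WP = ((s != h - 14 and 2*s > -6) -> ((2*s = 2*h - 2 -> ((3*h = 18 -> h > 9) and ((not (3*h = 18)) -> 4*s > 4))) and ((not (2*s = 2*h - 2)) -> 2*h > 12))) and ((not (s != h - 14 and 2*s > -6)) -> ((2*s = -4 -> ((6*s = 0 -> 2*s > 3) and ((not (6*s = 0)) -> 4*s > -8))) and ((not (2*s = -4)) -> 4*s > 0)))


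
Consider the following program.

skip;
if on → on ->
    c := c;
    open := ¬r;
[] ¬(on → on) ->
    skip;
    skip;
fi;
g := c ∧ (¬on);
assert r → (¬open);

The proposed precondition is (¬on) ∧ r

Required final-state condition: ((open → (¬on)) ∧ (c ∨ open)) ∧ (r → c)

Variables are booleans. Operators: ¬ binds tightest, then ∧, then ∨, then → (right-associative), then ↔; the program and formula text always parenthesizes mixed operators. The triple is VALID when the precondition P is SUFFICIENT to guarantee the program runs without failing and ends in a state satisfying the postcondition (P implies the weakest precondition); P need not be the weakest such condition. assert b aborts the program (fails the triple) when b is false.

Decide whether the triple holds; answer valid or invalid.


Working backward. After the program, the postcondition ((open → (¬on)) ∧ (c ∨ open)) ∧ (r → c) must hold; in canonical form it is (open → (¬on)) ∧ (c ∨ open) ∧ (r → c).
Before assert r → (¬open): (r → (¬open)) ∧ (open → (¬on)) ∧ (c ∨ open) ∧ (r → c)
Before g := c ∧ (¬on): (r → (¬open)) ∧ (open → (¬on)) ∧ (c ∨ open) ∧ (r → c)
Then branch requires ((¬r) → (¬on)) ∧ (c ∨ (¬r)) ∧ (r → c); else branch requires (r → (¬open)) ∧ (open → (¬on)) ∧ (c ∨ open) ∧ (r → c).
Before the if: ((¬r) → (¬on)) ∧ (c ∨ (¬r)) ∧ (r → c)
Before skip: ((¬r) → (¬on)) ∧ (c ∨ (¬r)) ∧ (r → c)
The weakest precondition is ((¬r) → (¬on)) ∧ (c ∨ (¬r)) ∧ (r → c).
Check whether (¬on) ∧ r implies it.
Countermodel: at the initial state c = false, on = false, r = true, the precondition holds but the weakest precondition fails.
Answer: invalid


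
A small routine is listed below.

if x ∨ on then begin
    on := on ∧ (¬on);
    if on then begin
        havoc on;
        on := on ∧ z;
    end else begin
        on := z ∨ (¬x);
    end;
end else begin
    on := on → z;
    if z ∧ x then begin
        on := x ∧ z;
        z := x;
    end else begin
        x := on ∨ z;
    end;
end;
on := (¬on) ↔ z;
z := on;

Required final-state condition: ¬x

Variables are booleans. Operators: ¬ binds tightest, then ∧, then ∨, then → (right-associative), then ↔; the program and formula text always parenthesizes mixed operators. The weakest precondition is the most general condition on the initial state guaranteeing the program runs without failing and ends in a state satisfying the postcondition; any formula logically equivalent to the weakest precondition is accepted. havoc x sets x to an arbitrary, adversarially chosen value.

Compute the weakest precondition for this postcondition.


Working backward. After the program, ¬x must hold.
Before z := on: ¬x
Before on := (¬on) ↔ z: ¬x
Then branch requires ¬x; else branch requires ((z ∧ x) → (¬x)) ∧ ((¬(z ∧ x)) → (¬((on → z) ∨ z))).
Before the if: ((x ∨ on) → (¬x)) ∧ ((¬(x ∨ on)) → (((z ∧ x) → (¬x)) ∧ ((¬(z ∧ x)) → (¬((on → z) ∨ z)))))
Answer: WP = ((x ∨ on) → (¬x)) ∧ ((¬(x ∨ on)) → (((z ∧ x) → (¬x)) ∧ ((¬(z ∧ x)) → (¬((on → z) ∨ z)))))


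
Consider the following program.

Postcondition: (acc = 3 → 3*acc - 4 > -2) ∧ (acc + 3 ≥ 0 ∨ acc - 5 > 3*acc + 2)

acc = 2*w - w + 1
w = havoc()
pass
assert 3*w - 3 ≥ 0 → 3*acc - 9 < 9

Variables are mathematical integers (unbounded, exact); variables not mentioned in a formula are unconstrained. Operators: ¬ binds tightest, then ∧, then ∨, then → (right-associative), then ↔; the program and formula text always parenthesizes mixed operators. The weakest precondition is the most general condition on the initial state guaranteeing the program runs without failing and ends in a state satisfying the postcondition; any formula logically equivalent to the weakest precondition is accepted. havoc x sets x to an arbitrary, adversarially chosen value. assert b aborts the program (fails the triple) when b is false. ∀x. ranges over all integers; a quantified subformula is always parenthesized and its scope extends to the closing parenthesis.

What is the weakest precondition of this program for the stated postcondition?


Working backward. After the program, the postcondition (acc = 3 → 3*acc - 4 > -2) ∧ (acc + 3 ≥ 0 ∨ acc - 5 > 3*acc + 2) must hold; in canonical form it is (acc = 3 → 3*acc > 2) ∧ (acc ≥ -3 ∨ 2*acc < -7).
Before assert 3*w - 3 ≥ 0 → 3*acc - 9 < 9: (3*w ≥ 3 → 3*acc < 18) ∧ (acc = 3 → 3*acc > 2) ∧ (acc ≥ -3 ∨ 2*acc < -7)
Before skip: (3*w ≥ 3 → 3*acc < 18) ∧ (acc = 3 → 3*acc > 2) ∧ (acc ≥ -3 ∨ 2*acc < -7)
Before havoc w: ∀w_1. ((3*w_1 ≥ 3 → 3*acc < 18) ∧ (acc = 3 → 3*acc > 2) ∧ (acc ≥ -3 ∨ 2*acc < -7))
Before acc := 2*w - w + 1: ∀w_1. ((3*w_1 ≥ 3 → 3*w < 15) ∧ (w = 2 → 3*w > -1) ∧ (w ≥ -4 ∨ 2*w < -9))
Answer: WP = ∀w_1. ((3*w_1 ≥ 3 → 3*w < 15) ∧ (w = 2 → 3*w > -1) ∧ (w ≥ -4 ∨ 2*w < -9))


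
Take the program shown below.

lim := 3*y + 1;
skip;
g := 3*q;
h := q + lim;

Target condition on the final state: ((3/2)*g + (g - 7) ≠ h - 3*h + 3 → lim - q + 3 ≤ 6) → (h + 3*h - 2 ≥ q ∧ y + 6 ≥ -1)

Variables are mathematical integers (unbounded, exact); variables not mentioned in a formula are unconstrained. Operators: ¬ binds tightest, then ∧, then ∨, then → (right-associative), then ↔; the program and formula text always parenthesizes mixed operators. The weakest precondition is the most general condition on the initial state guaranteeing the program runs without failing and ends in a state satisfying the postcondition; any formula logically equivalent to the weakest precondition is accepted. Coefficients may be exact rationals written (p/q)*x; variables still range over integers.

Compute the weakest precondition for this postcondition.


Working backward. After the program, the postcondition ((3/2)*g + (g - 7) ≠ h - 3*h + 3 → lim - q + 3 ≤ 6) → (h + 3*h - 2 ≥ q ∧ y + 6 ≥ -1) must hold; in canonical form it is ((5/2)*g + 2*h ≠ 10 → lim ≤ q + 3) → (4*h ≥ q + 2 ∧ y ≥ -7).
Before h := q + lim: ((5/2)*g + 2*lim + 2*q ≠ 10 → lim ≤ q + 3) → (4*lim + 3*q ≥ 2 ∧ y ≥ -7)
Before g := 3*q: (2*lim + (19/2)*q ≠ 10 → lim ≤ q + 3) → (4*lim + 3*q ≥ 2 ∧ y ≥ -7)
Before skip: (2*lim + (19/2)*q ≠ 10 → lim ≤ q + 3) → (4*lim + 3*q ≥ 2 ∧ y ≥ -7)
Before lim := 3*y + 1: ((19/2)*q + 6*y ≠ 8 → 3*y ≤ q + 2) → (3*q + 12*y ≥ -2 ∧ y ≥ -7)
Answer: WP = ((19/2)*q + 6*y ≠ 8 → 3*y ≤ q + 2) → (3*q + 12*y ≥ -2 ∧ y ≥ -7)


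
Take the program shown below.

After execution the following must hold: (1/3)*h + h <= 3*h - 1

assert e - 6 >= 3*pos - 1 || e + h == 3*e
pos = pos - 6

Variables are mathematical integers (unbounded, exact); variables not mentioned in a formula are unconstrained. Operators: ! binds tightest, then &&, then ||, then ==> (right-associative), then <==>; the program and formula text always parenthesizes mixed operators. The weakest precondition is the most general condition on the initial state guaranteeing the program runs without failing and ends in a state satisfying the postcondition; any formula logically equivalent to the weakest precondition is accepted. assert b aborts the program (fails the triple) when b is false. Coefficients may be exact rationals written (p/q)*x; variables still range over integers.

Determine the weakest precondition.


Working backward. After the program, the postcondition (1/3)*h + h <= 3*h - 1 must hold; in canonical form it is (5/3)*h >= 1.
Before pos := pos - 6: (5/3)*h >= 1
Before assert e - 6 >= 3*pos - 1 || e + h == 3*e: (e >= 3*pos + 5 || h == 2*e) && (5/3)*h >= 1
Answer: WP = (e >= 3*pos + 5 || h == 2*e) && (5/3)*h >= 1


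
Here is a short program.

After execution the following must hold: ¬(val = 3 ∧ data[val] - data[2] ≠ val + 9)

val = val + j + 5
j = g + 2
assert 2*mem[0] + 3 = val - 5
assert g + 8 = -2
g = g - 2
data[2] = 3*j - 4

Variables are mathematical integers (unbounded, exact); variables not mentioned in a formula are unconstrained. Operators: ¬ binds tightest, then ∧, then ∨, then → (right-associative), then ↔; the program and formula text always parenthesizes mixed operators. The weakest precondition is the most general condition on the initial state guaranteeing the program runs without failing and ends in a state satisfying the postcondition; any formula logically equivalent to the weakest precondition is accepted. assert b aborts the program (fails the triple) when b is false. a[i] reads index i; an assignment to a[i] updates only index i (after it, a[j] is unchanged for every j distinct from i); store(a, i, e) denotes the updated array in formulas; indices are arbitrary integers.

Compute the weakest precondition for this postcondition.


Working backward. After the program, the postcondition ¬(val = 3 ∧ data[val] - data[2] ≠ val + 9) must hold; in canonical form it is ¬(val = 3 ∧ data[val] ≠ data[2] + val + 9).
Before data[2] := 3*j - 4: ¬(val = 3 ∧ store(data, 2, 3*j - 4)[val] ≠ 3*j + val + 5)
Before g := g - 2: ¬(val = 3 ∧ store(data, 2, 3*j - 4)[val] ≠ 3*j + val + 5)
Before assert g + 8 = -2: g = -10 ∧ (¬(val = 3 ∧ store(data, 2, 3*j - 4)[val] ≠ 3*j + val + 5))
Before assert 2*mem[0] + 3 = val - 5: 2*mem[0] = val - 8 ∧ g = -10 ∧ (¬(val = 3 ∧ store(data, 2, 3*j - 4)[val] ≠ 3*j + val + 5))
Before j := g + 2: 2*mem[0] = val - 8 ∧ g = -10 ∧ (¬(val = 3 ∧ store(data, 2, 3*g + 2)[val] ≠ 3*g + val + 11))
Before val := val + j + 5: 2*mem[0] = j + val - 3 ∧ g = -10 ∧ (¬(j + val = -2 ∧ store(data, 2, 3*g + 2)[j + val + 5] ≠ 3*g + j + val + 16))
Answer: WP = 2*mem[0] = j + val - 3 ∧ g = -10 ∧ (¬(j + val = -2 ∧ store(data, 2, 3*g + 2)[j + val + 5] ≠ 3*g + j + val + 16))


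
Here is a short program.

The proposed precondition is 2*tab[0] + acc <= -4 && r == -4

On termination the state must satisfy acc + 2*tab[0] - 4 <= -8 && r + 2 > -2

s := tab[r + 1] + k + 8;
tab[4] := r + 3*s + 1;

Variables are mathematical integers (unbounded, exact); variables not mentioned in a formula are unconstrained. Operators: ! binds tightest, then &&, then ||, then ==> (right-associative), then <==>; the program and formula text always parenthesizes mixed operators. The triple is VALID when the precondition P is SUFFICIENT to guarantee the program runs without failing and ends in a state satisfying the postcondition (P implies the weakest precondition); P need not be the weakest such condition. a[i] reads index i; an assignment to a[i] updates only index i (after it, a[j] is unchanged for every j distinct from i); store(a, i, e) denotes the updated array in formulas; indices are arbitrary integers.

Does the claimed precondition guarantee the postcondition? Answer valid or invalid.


Working backward. After the program, the postcondition acc + 2*tab[0] - 4 <= -8 && r + 2 > -2 must hold; in canonical form it is 2*tab[0] + acc <= -4 && r > -4.
Before tab[4] := r + 3*s + 1: 2*tab[0] + acc <= -4 && r > -4
Before s := tab[r + 1] + k + 8: 2*tab[0] + acc <= -4 && r > -4
The weakest precondition is 2*tab[0] + acc <= -4 && r > -4.
Check whether 2*tab[0] + acc <= -4 && r == -4 implies it.
Countermodel: at the initial state acc = -4, r = -4, tab = {[0] = 0, elsewhere 0}, the precondition holds but the weakest precondition fails.
Answer: invalid


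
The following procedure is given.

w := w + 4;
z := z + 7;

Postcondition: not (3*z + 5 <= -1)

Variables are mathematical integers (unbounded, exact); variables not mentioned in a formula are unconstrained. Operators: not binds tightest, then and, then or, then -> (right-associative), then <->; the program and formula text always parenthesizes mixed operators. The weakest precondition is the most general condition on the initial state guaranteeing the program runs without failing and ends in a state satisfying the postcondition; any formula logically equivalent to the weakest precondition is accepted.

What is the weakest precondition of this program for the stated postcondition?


Working backward. After the program, the postcondition not (3*z + 5 <= -1) must hold; in canonical form it is not (3*z <= -6).
Before z := z + 7: not (3*z <= -27)
Before w := w + 4: not (3*z <= -27)
Answer: WP = not (3*z <= -27)


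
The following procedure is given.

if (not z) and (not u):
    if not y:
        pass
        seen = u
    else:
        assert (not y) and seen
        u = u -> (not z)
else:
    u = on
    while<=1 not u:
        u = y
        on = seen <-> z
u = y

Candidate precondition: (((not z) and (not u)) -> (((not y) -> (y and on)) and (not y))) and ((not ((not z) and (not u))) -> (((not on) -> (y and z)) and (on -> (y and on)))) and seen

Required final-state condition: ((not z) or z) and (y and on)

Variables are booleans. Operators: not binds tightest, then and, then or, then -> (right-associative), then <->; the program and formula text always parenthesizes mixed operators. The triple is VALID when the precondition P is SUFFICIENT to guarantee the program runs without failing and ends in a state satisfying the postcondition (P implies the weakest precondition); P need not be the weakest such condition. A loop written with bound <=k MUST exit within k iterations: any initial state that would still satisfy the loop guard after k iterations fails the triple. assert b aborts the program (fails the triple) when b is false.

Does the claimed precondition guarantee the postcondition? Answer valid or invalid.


Working backward. After the program, the postcondition ((not z) or z) and (y and on) must hold; in canonical form it is y and on.
Before u := y: y and on
Then branch requires ((not y) -> (y and on)) and (not y); else branch requires ((not on) -> (y and (seen <-> z))) and (on -> (y and on)).
Before the if: (((not z) and (not u)) -> (((not y) -> (y and on)) and (not y))) and ((not ((not z) and (not u))) -> (((not on) -> (y and (seen <-> z))) and (on -> (y and on))))
The weakest precondition is (((not z) and (not u)) -> (((not y) -> (y and on)) and (not y))) and ((not ((not z) and (not u))) -> (((not on) -> (y and (seen <-> z))) and (on -> (y and on)))).
Check whether (((not z) and (not u)) -> (((not y) -> (y and on)) and (not y))) and ((not ((not z) and (not u))) -> (((not on) -> (y and z)) and (on -> (y and on)))) and seen implies it.
Every state satisfying the precondition satisfies the weakest precondition: the implication holds.
Answer: valid


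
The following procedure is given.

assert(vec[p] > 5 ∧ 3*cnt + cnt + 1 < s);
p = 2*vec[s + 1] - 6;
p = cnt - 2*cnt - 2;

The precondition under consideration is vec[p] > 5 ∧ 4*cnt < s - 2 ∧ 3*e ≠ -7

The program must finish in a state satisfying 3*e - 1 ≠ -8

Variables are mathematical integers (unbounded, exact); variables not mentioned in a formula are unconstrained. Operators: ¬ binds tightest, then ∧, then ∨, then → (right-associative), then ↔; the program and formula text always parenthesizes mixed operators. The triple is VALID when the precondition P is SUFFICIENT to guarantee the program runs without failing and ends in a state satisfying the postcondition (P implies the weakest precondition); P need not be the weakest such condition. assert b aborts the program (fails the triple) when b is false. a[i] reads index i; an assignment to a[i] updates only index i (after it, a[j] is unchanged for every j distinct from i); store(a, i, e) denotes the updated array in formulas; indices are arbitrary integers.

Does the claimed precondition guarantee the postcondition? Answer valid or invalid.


Working backward. After the program, the postcondition 3*e - 1 ≠ -8 must hold; in canonical form it is 3*e ≠ -7.
Before p := cnt - 2*cnt - 2: 3*e ≠ -7
Before p := 2*vec[s + 1] - 6: 3*e ≠ -7
Before assert vec[p] > 5 ∧ 3*cnt + cnt + 1 < s: vec[p] > 5 ∧ 4*cnt < s - 1 ∧ 3*e ≠ -7
The weakest precondition is vec[p] > 5 ∧ 4*cnt < s - 1 ∧ 3*e ≠ -7.
Check whether vec[p] > 5 ∧ 4*cnt < s - 2 ∧ 3*e ≠ -7 implies it.
Every state satisfying the precondition satisfies the weakest precondition: the implication holds.
Answer: valid


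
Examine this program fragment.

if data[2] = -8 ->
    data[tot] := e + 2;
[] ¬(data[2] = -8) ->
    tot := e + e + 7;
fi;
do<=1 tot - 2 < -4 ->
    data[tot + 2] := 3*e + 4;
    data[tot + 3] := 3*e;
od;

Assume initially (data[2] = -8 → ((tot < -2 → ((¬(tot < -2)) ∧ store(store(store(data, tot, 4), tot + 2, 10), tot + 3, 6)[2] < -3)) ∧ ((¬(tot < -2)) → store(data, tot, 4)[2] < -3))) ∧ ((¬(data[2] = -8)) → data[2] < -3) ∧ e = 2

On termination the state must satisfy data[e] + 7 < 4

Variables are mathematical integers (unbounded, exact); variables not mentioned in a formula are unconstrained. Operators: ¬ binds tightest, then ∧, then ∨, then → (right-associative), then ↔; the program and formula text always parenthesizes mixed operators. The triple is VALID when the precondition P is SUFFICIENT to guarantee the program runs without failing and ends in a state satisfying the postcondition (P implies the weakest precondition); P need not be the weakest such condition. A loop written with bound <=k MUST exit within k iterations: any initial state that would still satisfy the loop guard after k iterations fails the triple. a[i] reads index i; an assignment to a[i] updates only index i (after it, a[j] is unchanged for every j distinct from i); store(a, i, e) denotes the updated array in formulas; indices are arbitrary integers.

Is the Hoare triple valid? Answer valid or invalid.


Working backward. After the program, the postcondition data[e] + 7 < 4 must hold; in canonical form it is data[e] < -3.
Before the loop (bound <=1), unroll the exhaustion recursion (WP_0 = exit-now case; WP_j = one more guarded iteration, up to j = 1):
  WP_0: (¬(tot < -2)) ∧ data[e] < -3
  WP_1: (tot < -2 → ((¬(tot < -2)) ∧ store(store(data, tot + 2, 3*e + 4), tot + 3, 3*e)[e] < -3)) ∧ ((¬(tot < -2)) → data[e] < -3)
So before the loop: (tot < -2 → ((¬(tot < -2)) ∧ store(store(data, tot + 2, 3*e + 4), tot + 3, 3*e)[e] < -3)) ∧ ((¬(tot < -2)) → data[e] < -3)
Then branch requires (tot < -2 → ((¬(tot < -2)) ∧ store(store(store(data, tot, e + 2), tot + 2, 3*e + 4), tot + 3, 3*e)[e] < -3)) ∧ ((¬(tot < -2)) → store(data, tot, e + 2)[e] < -3); else branch requires (2*e < -9 → ((¬(2*e < -9)) ∧ store(store(data, 2*e + 9, 3*e + 4), 2*e + 10, 3*e)[e] < -3)) ∧ ((¬(2*e < -9)) → data[e] < -3).
Before the if: (data[2] = -8 → ((tot < -2 → ((¬(tot < -2)) ∧ store(store(store(data, tot, e + 2), tot + 2, 3*e + 4), tot + 3, 3*e)[e] < -3)) ∧ ((¬(tot < -2)) → store(data, tot, e + 2)[e] < -3))) ∧ ((¬(data[2] = -8)) → ((2*e < -9 → ((¬(2*e < -9)) ∧ store(store(data, 2*e + 9, 3*e + 4), 2*e + 10, 3*e)[e] < -3)) ∧ ((¬(2*e < -9)) → data[e] < -3)))
The weakest precondition is (data[2] = -8 → ((tot < -2 → ((¬(tot < -2)) ∧ store(store(store(data, tot, e + 2), tot + 2, 3*e + 4), tot + 3, 3*e)[e] < -3)) ∧ ((¬(tot < -2)) → store(data, tot, e + 2)[e] < -3))) ∧ ((¬(data[2] = -8)) → ((2*e < -9 → ((¬(2*e < -9)) ∧ store(store(data, 2*e + 9, 3*e + 4), 2*e + 10, 3*e)[e] < -3)) ∧ ((¬(2*e < -9)) → data[e] < -3))).
Check whether (data[2] = -8 → ((tot < -2 → ((¬(tot < -2)) ∧ store(store(store(data, tot, 4), tot + 2, 10), tot + 3, 6)[2] < -3)) ∧ ((¬(tot < -2)) → store(data, tot, 4)[2] < -3))) ∧ ((¬(data[2] = -8)) → data[2] < -3) ∧ e = 2 implies it.
Every state satisfying the precondition satisfies the weakest precondition: the implication holds.
Answer: valid
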